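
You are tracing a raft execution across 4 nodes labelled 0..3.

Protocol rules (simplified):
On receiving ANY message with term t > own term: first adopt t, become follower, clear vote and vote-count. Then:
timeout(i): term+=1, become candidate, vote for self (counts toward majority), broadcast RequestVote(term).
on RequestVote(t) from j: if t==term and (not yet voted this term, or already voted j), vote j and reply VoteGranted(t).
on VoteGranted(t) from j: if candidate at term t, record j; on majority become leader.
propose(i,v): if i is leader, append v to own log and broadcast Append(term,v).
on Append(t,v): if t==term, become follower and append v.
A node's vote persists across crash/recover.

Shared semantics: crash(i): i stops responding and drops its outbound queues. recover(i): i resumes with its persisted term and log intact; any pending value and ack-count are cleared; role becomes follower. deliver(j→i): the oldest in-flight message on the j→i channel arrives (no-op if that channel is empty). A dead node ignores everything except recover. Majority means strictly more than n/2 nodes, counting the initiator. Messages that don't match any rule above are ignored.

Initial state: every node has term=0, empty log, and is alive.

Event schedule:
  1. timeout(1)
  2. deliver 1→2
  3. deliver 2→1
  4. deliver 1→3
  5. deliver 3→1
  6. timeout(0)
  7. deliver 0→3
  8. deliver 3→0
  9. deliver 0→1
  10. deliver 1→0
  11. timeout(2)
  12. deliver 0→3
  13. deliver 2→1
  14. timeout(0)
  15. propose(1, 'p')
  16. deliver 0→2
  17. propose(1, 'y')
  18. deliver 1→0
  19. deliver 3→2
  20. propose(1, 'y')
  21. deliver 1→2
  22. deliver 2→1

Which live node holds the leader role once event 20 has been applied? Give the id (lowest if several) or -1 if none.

-1

e1 timeout(1): 1[cand,t=1,-]
e2 deliver 1→2: 2[foll,t=1,-]
e3 deliver 2→1: ·
e4 deliver 1→3: 3[foll,t=1,-]
e5 deliver 3→1: 1[lead,t=1,-]
e6 timeout(0): 0[cand,t=1,-]
e7 deliver 0→3: ·
e8 deliver 3→0: ·
e9 deliver 0→1: ·
e10 deliver 1→0: ·
e11 timeout(2): 2[cand,t=2,-]
e12 deliver 0→3: ·
e13 deliver 2→1: 1[foll,t=2,-]
e14 timeout(0): 0[cand,t=2,-]
e15 propose(1,'p'): ·
e16 deliver 0→2: ·
e17 propose(1,'y'): ·
e18 deliver 1→0: ·
e19 deliver 3→2: ·
e20 propose(1,'y'): ·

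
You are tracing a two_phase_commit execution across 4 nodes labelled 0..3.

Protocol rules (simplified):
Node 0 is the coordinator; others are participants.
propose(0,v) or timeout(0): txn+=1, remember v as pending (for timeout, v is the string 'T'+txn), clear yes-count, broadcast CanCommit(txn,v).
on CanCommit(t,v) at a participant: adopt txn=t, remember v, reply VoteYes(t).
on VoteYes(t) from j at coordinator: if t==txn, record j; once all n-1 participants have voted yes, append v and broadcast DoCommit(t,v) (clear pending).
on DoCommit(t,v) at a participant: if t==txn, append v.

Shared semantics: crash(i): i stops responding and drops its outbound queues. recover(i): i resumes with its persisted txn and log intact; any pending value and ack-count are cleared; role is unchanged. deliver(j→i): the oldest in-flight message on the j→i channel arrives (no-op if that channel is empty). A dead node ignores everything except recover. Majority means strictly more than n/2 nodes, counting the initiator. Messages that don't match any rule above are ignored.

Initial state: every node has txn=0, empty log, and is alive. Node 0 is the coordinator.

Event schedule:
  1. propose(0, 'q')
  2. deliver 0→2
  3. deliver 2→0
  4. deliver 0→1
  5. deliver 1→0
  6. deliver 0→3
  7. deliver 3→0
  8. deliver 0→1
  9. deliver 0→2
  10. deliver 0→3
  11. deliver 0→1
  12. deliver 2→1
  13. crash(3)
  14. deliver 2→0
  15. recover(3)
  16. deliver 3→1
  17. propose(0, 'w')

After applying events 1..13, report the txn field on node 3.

1

after 1 — propose(0,'q'): n0:coor/t1/[-]
after 2 — deliver 0→2: n2:part/t1/[-]
after 3 — deliver 2→0: ·
after 4 — deliver 0→1: n1:part/t1/[-]
after 5 — deliver 1→0: ·
after 6 — deliver 0→3: n3:part/t1/[-]
after 7 — deliver 3→0: n0:coor/t1/[q]
after 8 — deliver 0→1: n1:part/t1/[q]
after 9 — deliver 0→2: n2:part/t1/[q]
after 10 — deliver 0→3: n3:part/t1/[q]
after 11 — deliver 0→1: ·
after 12 — deliver 2→1: ·
after 13 — crash(3): n3:✗part/t1/[q]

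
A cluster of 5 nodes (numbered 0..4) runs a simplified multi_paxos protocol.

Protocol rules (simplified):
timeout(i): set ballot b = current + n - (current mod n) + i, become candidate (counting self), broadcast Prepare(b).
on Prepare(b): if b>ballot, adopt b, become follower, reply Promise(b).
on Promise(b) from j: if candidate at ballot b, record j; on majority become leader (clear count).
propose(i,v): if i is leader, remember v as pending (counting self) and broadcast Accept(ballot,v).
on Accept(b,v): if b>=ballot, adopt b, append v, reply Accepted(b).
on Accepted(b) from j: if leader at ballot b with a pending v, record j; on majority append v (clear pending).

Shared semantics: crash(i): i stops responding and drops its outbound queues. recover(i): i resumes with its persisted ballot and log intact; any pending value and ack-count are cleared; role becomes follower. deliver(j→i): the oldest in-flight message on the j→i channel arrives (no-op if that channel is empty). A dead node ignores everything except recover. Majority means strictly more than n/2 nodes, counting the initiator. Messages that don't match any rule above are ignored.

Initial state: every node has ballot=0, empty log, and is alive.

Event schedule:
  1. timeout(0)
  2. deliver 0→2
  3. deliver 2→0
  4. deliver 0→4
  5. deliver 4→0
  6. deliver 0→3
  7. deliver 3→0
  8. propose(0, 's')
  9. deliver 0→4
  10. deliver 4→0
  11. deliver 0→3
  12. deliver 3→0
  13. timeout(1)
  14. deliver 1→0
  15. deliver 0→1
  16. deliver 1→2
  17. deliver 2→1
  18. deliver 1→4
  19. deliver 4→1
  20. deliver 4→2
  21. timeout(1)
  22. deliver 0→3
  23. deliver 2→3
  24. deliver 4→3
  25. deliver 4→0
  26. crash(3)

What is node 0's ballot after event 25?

6

1. timeout(0):  <0:cand b5 ->
2. deliver 0→2:  <2:foll b5 ->
3. deliver 2→0:  nop
4. deliver 0→4:  <4:foll b5 ->
5. deliver 4→0:  <0:lead b5 ->
6. deliver 0→3:  <3:foll b5 ->
7. deliver 3→0:  nop
8. propose(0,'s'):  nop
9. deliver 0→4:  <4:foll b5 s>
10. deliver 4→0:  nop
11. deliver 0→3:  <3:foll b5 s>
12. deliver 3→0:  <0:lead b5 s>
13. timeout(1):  <1:cand b6 ->
14. deliver 1→0:  <0:foll b6 s>
15. deliver 0→1:  nop
16. deliver 1→2:  <2:foll b6 ->
17. deliver 2→1:  nop
18. deliver 1→4:  <4:foll b6 s>
19. deliver 4→1:  <1:lead b6 ->
20. deliver 4→2:  nop
21. timeout(1):  <1:cand b11 ->
22. deliver 0→3:  nop
23. deliver 2→3:  nop
24. deliver 4→3:  nop
25. deliver 4→0:  nop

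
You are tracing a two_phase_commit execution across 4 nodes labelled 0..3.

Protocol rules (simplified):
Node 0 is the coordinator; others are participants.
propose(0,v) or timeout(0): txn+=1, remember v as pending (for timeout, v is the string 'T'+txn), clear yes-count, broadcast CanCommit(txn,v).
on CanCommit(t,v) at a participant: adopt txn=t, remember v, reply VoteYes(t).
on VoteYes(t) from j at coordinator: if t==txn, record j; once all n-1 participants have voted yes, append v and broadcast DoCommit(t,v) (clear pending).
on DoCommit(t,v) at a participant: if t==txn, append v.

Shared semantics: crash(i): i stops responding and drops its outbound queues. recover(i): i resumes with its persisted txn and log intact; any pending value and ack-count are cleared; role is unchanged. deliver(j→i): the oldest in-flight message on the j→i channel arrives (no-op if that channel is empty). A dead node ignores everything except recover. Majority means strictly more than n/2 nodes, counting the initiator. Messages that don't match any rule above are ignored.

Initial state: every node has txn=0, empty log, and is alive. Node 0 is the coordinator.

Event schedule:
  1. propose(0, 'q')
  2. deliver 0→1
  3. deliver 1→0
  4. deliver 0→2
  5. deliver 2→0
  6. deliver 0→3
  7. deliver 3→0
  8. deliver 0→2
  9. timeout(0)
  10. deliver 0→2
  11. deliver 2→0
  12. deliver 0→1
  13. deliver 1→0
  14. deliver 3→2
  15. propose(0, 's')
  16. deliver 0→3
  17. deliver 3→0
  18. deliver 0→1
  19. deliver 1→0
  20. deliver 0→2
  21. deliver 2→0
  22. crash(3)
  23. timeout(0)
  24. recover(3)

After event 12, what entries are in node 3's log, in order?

empty

[1] propose(0,'q') → N0(coor t1 [-])
[2] deliver 0→1 → N1(part t1 [-])
[3] deliver 1→0 → ∅
[4] deliver 0→2 → N2(part t1 [-])
[5] deliver 2→0 → ∅
[6] deliver 0→3 → N3(part t1 [-])
[7] deliver 3→0 → N0(coor t1 [q])
[8] deliver 0→2 → N2(part t1 [q])
[9] timeout(0) → N0(coor t2 [q])
[10] deliver 0→2 → N2(part t2 [q])
[11] deliver 2→0 → ∅
[12] deliver 0→1 → N1(part t1 [q])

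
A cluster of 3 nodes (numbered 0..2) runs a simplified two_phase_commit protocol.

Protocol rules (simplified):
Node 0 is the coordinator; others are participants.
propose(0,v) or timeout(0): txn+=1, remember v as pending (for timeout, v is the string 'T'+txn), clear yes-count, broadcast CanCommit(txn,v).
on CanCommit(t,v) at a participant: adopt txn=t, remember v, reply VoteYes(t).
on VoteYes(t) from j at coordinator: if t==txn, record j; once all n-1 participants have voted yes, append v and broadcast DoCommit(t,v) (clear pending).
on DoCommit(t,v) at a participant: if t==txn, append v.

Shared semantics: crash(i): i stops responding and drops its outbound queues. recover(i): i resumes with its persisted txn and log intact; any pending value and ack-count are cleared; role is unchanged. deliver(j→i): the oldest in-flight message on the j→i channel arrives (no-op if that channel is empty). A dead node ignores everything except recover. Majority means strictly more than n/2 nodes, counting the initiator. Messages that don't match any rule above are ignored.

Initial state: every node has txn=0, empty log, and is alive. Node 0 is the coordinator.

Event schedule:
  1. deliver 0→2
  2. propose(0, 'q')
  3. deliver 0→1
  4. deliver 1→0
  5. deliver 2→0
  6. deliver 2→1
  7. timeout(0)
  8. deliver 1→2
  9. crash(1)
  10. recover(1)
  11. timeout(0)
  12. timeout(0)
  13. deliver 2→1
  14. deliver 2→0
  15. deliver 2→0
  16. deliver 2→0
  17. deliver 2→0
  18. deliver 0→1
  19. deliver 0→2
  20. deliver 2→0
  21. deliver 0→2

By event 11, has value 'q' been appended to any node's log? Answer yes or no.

[1] deliver 0→2 → ∅
[2] propose(0,'q') → N0(coor t1 [-])
[3] deliver 0→1 → N1(part t1 [-])
[4] deliver 1→0 → ∅
[5] deliver 2→0 → ∅
[6] deliver 2→1 → ∅
[7] timeout(0) → N0(coor t2 [-])
[8] deliver 1→2 → ∅
[9] crash(1) → N1(✗part t1 [-])
[10] recover(1) → N1(part t1 [-])
[11] timeout(0) → N0(coor t3 [-])

no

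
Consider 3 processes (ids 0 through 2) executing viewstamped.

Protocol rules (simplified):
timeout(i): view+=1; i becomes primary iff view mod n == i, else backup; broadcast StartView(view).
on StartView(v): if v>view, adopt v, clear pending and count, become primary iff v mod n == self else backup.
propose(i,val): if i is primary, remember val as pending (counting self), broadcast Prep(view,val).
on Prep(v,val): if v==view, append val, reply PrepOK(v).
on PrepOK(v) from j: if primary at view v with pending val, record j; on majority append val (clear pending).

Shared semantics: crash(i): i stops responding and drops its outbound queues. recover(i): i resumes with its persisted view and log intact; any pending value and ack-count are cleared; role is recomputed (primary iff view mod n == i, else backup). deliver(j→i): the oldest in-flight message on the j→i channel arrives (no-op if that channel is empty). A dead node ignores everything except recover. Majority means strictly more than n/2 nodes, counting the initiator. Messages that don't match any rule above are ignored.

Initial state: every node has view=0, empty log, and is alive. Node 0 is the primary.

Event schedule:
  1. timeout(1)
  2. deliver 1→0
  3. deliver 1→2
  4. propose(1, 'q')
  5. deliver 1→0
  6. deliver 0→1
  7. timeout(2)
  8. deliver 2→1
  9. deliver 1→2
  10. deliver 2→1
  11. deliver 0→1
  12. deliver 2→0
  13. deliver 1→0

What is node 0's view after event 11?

1

after 1 — timeout(1): n1:prim/v1/[-]
after 2 — deliver 1→0: n0:back/v1/[-]
after 3 — deliver 1→2: n2:back/v1/[-]
after 4 — propose(1,'q'): ·
after 5 — deliver 1→0: n0:back/v1/[q]
after 6 — deliver 0→1: n1:prim/v1/[q]
after 7 — timeout(2): n2:prim/v2/[-]
after 8 — deliver 2→1: n1:back/v2/[q]
after 9 — deliver 1→2: ·
after 10 — deliver 2→1: ·
after 11 — deliver 0→1: ·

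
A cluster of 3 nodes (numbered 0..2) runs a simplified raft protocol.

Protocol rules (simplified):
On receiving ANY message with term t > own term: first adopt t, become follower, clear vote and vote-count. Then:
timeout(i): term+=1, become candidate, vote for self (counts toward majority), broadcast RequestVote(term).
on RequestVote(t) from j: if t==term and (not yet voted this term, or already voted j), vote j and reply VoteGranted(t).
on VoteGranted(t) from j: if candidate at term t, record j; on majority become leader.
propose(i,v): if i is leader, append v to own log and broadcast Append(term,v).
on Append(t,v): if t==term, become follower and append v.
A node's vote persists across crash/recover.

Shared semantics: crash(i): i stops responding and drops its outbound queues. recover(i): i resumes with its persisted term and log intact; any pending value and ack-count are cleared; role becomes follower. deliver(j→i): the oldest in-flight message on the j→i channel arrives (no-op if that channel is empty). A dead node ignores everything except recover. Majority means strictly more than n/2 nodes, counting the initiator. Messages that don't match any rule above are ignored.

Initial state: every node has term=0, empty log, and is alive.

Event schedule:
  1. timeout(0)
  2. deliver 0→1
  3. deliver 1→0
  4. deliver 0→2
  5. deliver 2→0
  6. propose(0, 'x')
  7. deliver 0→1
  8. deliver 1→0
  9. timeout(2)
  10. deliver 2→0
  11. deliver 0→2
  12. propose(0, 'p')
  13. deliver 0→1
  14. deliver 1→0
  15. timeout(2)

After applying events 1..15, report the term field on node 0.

step 1 timeout(0): 0={cand,t=1,log=-}
step 2 deliver 0→1: 1={foll,t=1,log=-}
step 3 deliver 1→0: 0={lead,t=1,log=-}
step 4 deliver 0→2: 2={foll,t=1,log=-}
step 5 deliver 2→0: —
step 6 propose(0,'x'): 0={lead,t=1,log=x}
step 7 deliver 0→1: 1={foll,t=1,log=x}
step 8 deliver 1→0: —
step 9 timeout(2): 2={cand,t=2,log=-}
step 10 deliver 2→0: 0={foll,t=2,log=x}
step 11 deliver 0→2: —
step 12 propose(0,'p'): —
step 13 deliver 0→1: —
step 14 deliver 1→0: —
step 15 timeout(2): 2={cand,t=3,log=-}

2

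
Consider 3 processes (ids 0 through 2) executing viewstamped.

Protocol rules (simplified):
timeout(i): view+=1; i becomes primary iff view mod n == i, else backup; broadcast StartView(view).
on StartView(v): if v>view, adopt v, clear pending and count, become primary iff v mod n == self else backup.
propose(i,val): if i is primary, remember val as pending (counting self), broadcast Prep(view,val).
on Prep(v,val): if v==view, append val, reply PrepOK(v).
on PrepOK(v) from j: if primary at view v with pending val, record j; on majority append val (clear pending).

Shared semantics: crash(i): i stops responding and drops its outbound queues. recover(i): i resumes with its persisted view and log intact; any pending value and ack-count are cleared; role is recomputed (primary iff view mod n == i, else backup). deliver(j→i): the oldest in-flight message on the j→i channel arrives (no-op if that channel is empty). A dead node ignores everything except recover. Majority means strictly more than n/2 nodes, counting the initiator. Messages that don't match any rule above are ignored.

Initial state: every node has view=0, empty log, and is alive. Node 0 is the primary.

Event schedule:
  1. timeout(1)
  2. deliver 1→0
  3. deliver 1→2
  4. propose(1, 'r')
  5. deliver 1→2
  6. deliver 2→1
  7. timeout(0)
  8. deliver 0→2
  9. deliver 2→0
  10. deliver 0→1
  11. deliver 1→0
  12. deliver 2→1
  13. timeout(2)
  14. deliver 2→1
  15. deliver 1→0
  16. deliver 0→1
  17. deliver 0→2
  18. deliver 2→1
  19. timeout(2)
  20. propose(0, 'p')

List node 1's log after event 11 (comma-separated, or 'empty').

1. timeout(1):  <1:prim v1 ->
2. deliver 1→0:  <0:back v1 ->
3. deliver 1→2:  <2:back v1 ->
4. propose(1,'r'):  nop
5. deliver 1→2:  <2:back v1 r>
6. deliver 2→1:  <1:prim v1 r>
7. timeout(0):  <0:back v2 ->
8. deliver 0→2:  <2:prim v2 r>
9. deliver 2→0:  nop
10. deliver 0→1:  <1:back v2 r>
11. deliver 1→0:  nop

r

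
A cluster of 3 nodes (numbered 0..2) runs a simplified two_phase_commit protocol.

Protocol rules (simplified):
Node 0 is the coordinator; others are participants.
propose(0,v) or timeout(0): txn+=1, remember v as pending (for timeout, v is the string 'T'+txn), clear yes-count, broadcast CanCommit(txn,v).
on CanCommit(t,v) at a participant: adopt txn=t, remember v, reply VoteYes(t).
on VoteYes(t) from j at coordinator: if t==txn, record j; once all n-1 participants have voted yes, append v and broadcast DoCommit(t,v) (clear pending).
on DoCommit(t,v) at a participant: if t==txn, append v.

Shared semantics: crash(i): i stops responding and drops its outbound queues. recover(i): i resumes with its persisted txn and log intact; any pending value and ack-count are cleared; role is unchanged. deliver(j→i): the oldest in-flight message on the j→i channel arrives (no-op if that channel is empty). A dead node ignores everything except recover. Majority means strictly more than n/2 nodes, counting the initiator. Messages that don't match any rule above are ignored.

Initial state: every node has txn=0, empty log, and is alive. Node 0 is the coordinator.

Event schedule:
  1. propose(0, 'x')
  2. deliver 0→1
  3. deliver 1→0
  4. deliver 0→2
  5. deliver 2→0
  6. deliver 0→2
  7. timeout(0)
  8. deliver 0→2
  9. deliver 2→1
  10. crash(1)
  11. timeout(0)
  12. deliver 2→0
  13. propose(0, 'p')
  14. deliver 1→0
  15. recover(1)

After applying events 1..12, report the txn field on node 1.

step 1 propose(0,'x'): 0={coor,t=1,log=-}
step 2 deliver 0→1: 1={part,t=1,log=-}
step 3 deliver 1→0: —
step 4 deliver 0→2: 2={part,t=1,log=-}
step 5 deliver 2→0: 0={coor,t=1,log=x}
step 6 deliver 0→2: 2={part,t=1,log=x}
step 7 timeout(0): 0={coor,t=2,log=x}
step 8 deliver 0→2: 2={part,t=2,log=x}
step 9 deliver 2→1: —
step 10 crash(1): 1={✗part,t=1,log=-}
step 11 timeout(0): 0={coor,t=3,log=x}
step 12 deliver 2→0: —

1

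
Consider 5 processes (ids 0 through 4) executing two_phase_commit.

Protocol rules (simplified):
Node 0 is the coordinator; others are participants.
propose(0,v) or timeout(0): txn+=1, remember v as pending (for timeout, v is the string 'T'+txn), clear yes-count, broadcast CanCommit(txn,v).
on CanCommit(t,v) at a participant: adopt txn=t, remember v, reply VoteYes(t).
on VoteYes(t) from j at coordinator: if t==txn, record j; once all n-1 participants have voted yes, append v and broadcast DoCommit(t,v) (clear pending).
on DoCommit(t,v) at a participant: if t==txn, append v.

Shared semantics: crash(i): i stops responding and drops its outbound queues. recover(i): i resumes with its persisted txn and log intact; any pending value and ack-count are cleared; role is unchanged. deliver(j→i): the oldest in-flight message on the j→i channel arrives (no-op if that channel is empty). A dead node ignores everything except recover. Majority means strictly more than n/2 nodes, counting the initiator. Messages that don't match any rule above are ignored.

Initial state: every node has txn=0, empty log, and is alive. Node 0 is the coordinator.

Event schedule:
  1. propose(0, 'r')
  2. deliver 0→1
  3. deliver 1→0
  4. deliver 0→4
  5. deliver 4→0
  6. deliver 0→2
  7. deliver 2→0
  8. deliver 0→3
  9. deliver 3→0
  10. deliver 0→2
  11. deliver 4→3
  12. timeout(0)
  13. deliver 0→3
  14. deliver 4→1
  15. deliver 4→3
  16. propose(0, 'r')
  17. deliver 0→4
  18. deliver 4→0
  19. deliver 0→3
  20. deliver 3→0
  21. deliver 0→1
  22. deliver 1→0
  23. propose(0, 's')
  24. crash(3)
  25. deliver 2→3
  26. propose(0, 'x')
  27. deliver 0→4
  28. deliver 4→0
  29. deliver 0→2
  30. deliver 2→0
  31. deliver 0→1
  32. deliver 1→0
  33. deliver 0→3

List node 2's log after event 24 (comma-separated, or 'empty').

step 1 propose(0,'r'): 0={coor,t=1,log=-}
step 2 deliver 0→1: 1={part,t=1,log=-}
step 3 deliver 1→0: —
step 4 deliver 0→4: 4={part,t=1,log=-}
step 5 deliver 4→0: —
step 6 deliver 0→2: 2={part,t=1,log=-}
step 7 deliver 2→0: —
step 8 deliver 0→3: 3={part,t=1,log=-}
step 9 deliver 3→0: 0={coor,t=1,log=r}
step 10 deliver 0→2: 2={part,t=1,log=r}
step 11 deliver 4→3: —
step 12 timeout(0): 0={coor,t=2,log=r}
step 13 deliver 0→3: 3={part,t=1,log=r}
step 14 deliver 4→1: —
step 15 deliver 4→3: —
step 16 propose(0,'r'): 0={coor,t=3,log=r}
step 17 deliver 0→4: 4={part,t=1,log=r}
step 18 deliver 4→0: —
step 19 deliver 0→3: 3={part,t=2,log=r}
step 20 deliver 3→0: —
step 21 deliver 0→1: 1={part,t=1,log=r}
step 22 deliver 1→0: —
step 23 propose(0,'s'): 0={coor,t=4,log=r}
step 24 crash(3): 3={✗part,t=2,log=r}

r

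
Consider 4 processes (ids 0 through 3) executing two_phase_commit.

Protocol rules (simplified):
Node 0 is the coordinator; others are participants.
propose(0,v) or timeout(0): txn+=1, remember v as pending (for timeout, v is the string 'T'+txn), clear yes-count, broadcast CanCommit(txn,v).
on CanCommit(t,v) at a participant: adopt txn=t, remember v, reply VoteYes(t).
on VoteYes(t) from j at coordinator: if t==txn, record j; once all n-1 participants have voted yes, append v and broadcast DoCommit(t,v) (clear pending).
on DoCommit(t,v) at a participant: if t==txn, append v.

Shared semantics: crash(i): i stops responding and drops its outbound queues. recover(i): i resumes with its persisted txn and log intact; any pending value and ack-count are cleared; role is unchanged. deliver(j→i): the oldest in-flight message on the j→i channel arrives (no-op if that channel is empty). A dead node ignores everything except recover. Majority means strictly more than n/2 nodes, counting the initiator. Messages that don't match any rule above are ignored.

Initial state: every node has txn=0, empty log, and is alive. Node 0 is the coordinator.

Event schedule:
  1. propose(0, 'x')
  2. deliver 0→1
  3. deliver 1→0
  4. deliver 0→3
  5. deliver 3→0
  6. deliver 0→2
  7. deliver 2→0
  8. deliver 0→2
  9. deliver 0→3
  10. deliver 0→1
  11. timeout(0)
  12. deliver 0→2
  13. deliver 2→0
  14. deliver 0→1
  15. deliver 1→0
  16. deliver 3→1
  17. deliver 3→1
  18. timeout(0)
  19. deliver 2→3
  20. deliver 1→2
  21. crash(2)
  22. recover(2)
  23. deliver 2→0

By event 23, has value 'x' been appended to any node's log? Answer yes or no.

[1] propose(0,'x') → N0(coor t1 [-])
[2] deliver 0→1 → N1(part t1 [-])
[3] deliver 1→0 → ∅
[4] deliver 0→3 → N3(part t1 [-])
[5] deliver 3→0 → ∅
[6] deliver 0→2 → N2(part t1 [-])
[7] deliver 2→0 → N0(coor t1 [x])
[8] deliver 0→2 → N2(part t1 [x])
[9] deliver 0→3 → N3(part t1 [x])
[10] deliver 0→1 → N1(part t1 [x])
[11] timeout(0) → N0(coor t2 [x])
[12] deliver 0→2 → N2(part t2 [x])
[13] deliver 2→0 → ∅
[14] deliver 0→1 → N1(part t2 [x])
[15] deliver 1→0 → ∅
[16] deliver 3→1 → ∅
[17] deliver 3→1 → ∅
[18] timeout(0) → N0(coor t3 [x])
[19] deliver 2→3 → ∅
[20] deliver 1→2 → ∅
[21] crash(2) → N2(✗part t2 [x])
[22] recover(2) → N2(part t2 [x])
[23] deliver 2→0 → ∅

yes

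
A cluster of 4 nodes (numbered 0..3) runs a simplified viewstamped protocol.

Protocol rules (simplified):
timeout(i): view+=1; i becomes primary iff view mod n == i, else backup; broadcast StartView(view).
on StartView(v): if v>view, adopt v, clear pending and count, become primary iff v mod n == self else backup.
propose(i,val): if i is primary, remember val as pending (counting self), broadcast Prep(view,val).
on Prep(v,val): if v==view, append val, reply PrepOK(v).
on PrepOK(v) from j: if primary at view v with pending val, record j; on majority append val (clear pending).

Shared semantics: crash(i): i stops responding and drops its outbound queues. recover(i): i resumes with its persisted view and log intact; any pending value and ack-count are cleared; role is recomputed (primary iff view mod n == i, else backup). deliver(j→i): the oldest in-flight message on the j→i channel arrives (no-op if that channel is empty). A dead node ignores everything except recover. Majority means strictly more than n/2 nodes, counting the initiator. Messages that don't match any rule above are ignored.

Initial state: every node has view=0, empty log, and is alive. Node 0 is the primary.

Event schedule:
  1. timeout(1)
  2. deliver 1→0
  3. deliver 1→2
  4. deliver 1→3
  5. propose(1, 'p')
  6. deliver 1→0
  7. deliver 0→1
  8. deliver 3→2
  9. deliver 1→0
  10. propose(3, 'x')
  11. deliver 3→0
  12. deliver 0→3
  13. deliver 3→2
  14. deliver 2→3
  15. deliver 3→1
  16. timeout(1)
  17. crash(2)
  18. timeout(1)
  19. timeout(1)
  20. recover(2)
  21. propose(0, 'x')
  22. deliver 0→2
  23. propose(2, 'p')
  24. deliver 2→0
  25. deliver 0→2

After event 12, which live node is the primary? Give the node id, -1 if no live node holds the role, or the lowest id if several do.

1. timeout(1):  <1:prim v1 ->
2. deliver 1→0:  <0:back v1 ->
3. deliver 1→2:  <2:back v1 ->
4. deliver 1→3:  <3:back v1 ->
5. propose(1,'p'):  nop
6. deliver 1→0:  <0:back v1 p>
7. deliver 0→1:  nop
8. deliver 3→2:  nop
9. deliver 1→0:  nop
10. propose(3,'x'):  nop
11. deliver 3→0:  nop
12. deliver 0→3:  nop

1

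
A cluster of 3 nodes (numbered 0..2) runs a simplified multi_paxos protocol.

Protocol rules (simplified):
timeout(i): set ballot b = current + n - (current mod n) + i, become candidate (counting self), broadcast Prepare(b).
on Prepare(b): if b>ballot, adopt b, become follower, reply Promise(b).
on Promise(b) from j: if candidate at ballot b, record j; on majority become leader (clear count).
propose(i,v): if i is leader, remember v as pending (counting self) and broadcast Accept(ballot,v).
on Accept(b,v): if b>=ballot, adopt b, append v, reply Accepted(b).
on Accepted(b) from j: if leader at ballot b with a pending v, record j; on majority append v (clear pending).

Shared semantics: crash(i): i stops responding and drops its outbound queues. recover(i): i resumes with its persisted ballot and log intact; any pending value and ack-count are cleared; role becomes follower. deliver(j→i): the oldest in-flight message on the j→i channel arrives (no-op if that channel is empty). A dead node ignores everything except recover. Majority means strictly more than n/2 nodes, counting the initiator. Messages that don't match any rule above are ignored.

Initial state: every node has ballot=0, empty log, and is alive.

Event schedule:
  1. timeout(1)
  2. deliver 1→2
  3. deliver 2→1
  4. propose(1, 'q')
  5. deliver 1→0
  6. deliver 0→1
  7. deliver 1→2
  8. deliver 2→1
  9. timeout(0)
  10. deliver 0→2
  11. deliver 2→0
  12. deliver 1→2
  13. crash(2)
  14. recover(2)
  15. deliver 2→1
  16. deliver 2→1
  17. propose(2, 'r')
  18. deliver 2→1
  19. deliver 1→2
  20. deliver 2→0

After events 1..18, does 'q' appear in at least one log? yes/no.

yes

after 1 — timeout(1): n1:cand/b4/[-]
after 2 — deliver 1→2: n2:foll/b4/[-]
after 3 — deliver 2→1: n1:lead/b4/[-]
after 4 — propose(1,'q'): ·
after 5 — deliver 1→0: n0:foll/b4/[-]
after 6 — deliver 0→1: ·
after 7 — deliver 1→2: n2:foll/b4/[q]
after 8 — deliver 2→1: n1:lead/b4/[q]
after 9 — timeout(0): n0:cand/b6/[-]
after 10 — deliver 0→2: n2:foll/b6/[q]
after 11 — deliver 2→0: n0:lead/b6/[-]
after 12 — deliver 1→2: ·
after 13 — crash(2): n2:✗foll/b6/[q]
after 14 — recover(2): n2:foll/b6/[q]
after 15 — deliver 2→1: ·
after 16 — deliver 2→1: ·
after 17 — propose(2,'r'): ·
after 18 — deliver 2→1: ·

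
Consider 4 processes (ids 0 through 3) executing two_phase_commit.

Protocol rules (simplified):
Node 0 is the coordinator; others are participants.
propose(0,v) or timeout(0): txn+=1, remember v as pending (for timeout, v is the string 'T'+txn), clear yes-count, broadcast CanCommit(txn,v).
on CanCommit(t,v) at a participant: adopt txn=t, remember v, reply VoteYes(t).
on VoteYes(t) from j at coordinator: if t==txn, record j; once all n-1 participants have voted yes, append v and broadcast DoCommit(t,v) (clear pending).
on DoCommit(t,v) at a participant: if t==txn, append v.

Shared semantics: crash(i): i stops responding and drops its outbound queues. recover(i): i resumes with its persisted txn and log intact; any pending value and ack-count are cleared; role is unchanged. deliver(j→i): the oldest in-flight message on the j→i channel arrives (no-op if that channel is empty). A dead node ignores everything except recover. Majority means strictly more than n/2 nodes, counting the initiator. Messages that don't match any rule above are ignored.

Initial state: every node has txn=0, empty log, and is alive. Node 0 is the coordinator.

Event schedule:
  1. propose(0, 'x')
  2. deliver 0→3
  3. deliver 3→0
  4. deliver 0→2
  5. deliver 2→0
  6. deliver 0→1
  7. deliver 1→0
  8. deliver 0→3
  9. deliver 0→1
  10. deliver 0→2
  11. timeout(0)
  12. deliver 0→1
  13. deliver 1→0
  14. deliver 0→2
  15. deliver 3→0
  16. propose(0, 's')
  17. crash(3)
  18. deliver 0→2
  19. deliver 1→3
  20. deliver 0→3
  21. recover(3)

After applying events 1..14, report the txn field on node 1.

2

[1] propose(0,'x') → N0(coor t1 [-])
[2] deliver 0→3 → N3(part t1 [-])
[3] deliver 3→0 → ∅
[4] deliver 0→2 → N2(part t1 [-])
[5] deliver 2→0 → ∅
[6] deliver 0→1 → N1(part t1 [-])
[7] deliver 1→0 → N0(coor t1 [x])
[8] deliver 0→3 → N3(part t1 [x])
[9] deliver 0→1 → N1(part t1 [x])
[10] deliver 0→2 → N2(part t1 [x])
[11] timeout(0) → N0(coor t2 [x])
[12] deliver 0→1 → N1(part t2 [x])
[13] deliver 1→0 → ∅
[14] deliver 0→2 → N2(part t2 [x])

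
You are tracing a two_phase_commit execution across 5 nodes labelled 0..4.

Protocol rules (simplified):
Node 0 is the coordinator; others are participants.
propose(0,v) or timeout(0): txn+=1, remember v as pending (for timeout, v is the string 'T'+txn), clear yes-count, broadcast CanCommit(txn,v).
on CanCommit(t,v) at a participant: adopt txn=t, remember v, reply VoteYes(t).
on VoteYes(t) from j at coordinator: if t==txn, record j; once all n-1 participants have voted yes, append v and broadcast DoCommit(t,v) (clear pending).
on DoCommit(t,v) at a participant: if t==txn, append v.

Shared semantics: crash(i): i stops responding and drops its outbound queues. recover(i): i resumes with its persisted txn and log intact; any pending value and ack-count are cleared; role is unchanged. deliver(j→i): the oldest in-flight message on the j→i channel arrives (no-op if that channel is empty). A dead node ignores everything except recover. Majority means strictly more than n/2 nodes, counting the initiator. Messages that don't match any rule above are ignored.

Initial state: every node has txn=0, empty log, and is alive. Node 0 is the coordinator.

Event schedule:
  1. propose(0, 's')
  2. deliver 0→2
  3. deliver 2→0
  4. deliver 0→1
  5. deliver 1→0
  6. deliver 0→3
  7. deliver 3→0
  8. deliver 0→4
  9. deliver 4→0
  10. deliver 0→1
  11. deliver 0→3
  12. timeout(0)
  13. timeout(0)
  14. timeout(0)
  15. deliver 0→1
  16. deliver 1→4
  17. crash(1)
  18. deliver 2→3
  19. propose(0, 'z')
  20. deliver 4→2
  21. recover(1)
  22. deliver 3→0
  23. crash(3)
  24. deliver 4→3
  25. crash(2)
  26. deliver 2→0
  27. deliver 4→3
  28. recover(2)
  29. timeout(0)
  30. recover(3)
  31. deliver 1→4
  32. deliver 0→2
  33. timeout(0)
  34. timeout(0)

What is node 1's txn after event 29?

2

1. propose(0,'s'):  <0:coor t1 ->
2. deliver 0→2:  <2:part t1 ->
3. deliver 2→0:  nop
4. deliver 0→1:  <1:part t1 ->
5. deliver 1→0:  nop
6. deliver 0→3:  <3:part t1 ->
7. deliver 3→0:  nop
8. deliver 0→4:  <4:part t1 ->
9. deliver 4→0:  <0:coor t1 s>
10. deliver 0→1:  <1:part t1 s>
11. deliver 0→3:  <3:part t1 s>
12. timeout(0):  <0:coor t2 s>
13. timeout(0):  <0:coor t3 s>
14. timeout(0):  <0:coor t4 s>
15. deliver 0→1:  <1:part t2 s>
16. deliver 1→4:  nop
17. crash(1):  <1:✗part t2 s>
18. deliver 2→3:  nop
19. propose(0,'z'):  <0:coor t5 s>
20. deliver 4→2:  nop
21. recover(1):  <1:part t2 s>
22. deliver 3→0:  nop
23. crash(3):  <3:✗part t1 s>
24. deliver 4→3:  nop
25. crash(2):  <2:✗part t1 ->
26. deliver 2→0:  nop
27. deliver 4→3:  nop
28. recover(2):  <2:part t1 ->
29. timeout(0):  <0:coor t6 s>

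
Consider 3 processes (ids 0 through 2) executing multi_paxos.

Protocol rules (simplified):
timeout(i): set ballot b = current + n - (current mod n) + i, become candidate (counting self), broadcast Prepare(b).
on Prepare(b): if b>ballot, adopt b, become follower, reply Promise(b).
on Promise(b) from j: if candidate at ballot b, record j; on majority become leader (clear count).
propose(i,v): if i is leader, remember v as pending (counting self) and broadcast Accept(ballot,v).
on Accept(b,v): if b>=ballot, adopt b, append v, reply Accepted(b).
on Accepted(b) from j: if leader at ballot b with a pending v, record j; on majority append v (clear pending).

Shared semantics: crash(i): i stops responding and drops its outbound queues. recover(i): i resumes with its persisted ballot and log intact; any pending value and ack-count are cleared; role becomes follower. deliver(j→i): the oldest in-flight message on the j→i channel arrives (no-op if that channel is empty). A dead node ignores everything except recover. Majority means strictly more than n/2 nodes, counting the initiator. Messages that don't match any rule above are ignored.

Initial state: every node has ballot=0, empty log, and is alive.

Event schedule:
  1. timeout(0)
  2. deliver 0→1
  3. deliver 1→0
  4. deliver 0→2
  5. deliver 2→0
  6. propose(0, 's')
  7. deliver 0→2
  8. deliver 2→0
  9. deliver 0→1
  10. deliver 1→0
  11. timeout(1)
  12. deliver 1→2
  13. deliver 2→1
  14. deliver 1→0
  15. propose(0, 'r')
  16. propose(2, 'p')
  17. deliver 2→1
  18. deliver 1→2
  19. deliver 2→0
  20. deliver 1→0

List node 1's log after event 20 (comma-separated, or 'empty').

s

after 1 — timeout(0): n0:cand/b3/[-]
after 2 — deliver 0→1: n1:foll/b3/[-]
after 3 — deliver 1→0: n0:lead/b3/[-]
after 4 — deliver 0→2: n2:foll/b3/[-]
after 5 — deliver 2→0: ·
after 6 — propose(0,'s'): ·
after 7 — deliver 0→2: n2:foll/b3/[s]
after 8 — deliver 2→0: n0:lead/b3/[s]
after 9 — deliver 0→1: n1:foll/b3/[s]
after 10 — deliver 1→0: ·
after 11 — timeout(1): n1:cand/b7/[s]
after 12 — deliver 1→2: n2:foll/b7/[s]
after 13 — deliver 2→1: n1:lead/b7/[s]
after 14 — deliver 1→0: n0:foll/b7/[s]
after 15 — propose(0,'r'): ·
after 16 — propose(2,'p'): ·
after 17 — deliver 2→1: ·
after 18 — deliver 1→2: ·
after 19 — deliver 2→0: ·
after 20 — deliver 1→0: ·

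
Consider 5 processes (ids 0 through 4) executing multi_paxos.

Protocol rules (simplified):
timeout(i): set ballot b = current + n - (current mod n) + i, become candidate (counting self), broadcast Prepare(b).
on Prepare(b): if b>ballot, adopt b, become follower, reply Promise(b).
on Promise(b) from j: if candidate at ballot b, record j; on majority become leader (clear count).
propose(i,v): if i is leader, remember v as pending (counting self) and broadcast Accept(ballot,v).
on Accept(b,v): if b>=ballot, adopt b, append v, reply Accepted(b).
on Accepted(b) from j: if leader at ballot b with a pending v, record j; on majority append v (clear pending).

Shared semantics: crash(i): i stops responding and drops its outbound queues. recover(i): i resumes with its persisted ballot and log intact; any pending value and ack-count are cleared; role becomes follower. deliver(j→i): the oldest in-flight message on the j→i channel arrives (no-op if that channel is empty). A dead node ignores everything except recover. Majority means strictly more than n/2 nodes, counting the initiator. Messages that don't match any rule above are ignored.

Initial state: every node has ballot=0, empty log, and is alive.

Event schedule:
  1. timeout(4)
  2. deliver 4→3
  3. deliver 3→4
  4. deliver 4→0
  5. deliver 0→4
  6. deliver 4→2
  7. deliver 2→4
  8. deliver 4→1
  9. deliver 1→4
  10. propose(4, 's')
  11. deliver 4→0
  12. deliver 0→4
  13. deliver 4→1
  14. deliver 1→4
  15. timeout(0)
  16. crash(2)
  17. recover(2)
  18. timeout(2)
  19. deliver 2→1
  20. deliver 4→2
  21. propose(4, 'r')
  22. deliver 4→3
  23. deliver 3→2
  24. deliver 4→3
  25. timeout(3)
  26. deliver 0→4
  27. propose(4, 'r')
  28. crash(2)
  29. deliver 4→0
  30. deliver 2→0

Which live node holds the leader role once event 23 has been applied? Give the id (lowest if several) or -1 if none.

1. timeout(4):  <4:cand b9 ->
2. deliver 4→3:  <3:foll b9 ->
3. deliver 3→4:  nop
4. deliver 4→0:  <0:foll b9 ->
5. deliver 0→4:  <4:lead b9 ->
6. deliver 4→2:  <2:foll b9 ->
7. deliver 2→4:  nop
8. deliver 4→1:  <1:foll b9 ->
9. deliver 1→4:  nop
10. propose(4,'s'):  nop
11. deliver 4→0:  <0:foll b9 s>
12. deliver 0→4:  nop
13. deliver 4→1:  <1:foll b9 s>
14. deliver 1→4:  <4:lead b9 s>
15. timeout(0):  <0:cand b10 s>
16. crash(2):  <2:✗foll b9 ->
17. recover(2):  <2:foll b9 ->
18. timeout(2):  <2:cand b12 ->
19. deliver 2→1:  <1:foll b12 s>
20. deliver 4→2:  nop
21. propose(4,'r'):  nop
22. deliver 4→3:  <3:foll b9 s>
23. deliver 3→2:  nop

4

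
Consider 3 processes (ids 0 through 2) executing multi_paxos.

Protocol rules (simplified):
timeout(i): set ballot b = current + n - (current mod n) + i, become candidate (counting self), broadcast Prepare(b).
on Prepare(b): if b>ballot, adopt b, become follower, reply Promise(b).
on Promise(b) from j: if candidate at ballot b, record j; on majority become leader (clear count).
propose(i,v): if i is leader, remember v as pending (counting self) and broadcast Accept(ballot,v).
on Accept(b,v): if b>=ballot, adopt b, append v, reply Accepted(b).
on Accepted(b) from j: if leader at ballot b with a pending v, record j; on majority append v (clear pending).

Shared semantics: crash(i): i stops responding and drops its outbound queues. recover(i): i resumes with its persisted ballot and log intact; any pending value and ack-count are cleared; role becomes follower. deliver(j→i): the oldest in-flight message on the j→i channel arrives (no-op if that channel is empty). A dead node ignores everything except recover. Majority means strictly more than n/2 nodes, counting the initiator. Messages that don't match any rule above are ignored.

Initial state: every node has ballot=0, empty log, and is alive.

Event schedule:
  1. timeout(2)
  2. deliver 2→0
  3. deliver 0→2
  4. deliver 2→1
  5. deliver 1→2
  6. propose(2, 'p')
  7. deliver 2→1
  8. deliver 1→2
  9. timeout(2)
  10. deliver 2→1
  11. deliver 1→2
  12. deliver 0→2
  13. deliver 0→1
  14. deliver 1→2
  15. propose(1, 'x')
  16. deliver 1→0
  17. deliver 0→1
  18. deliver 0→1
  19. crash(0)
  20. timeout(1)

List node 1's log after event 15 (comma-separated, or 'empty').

p

after 1 — timeout(2): n2:cand/b5/[-]
after 2 — deliver 2→0: n0:foll/b5/[-]
after 3 — deliver 0→2: n2:lead/b5/[-]
after 4 — deliver 2→1: n1:foll/b5/[-]
after 5 — deliver 1→2: ·
after 6 — propose(2,'p'): ·
after 7 — deliver 2→1: n1:foll/b5/[p]
after 8 — deliver 1→2: n2:lead/b5/[p]
after 9 — timeout(2): n2:cand/b8/[p]
after 10 — deliver 2→1: n1:foll/b8/[p]
after 11 — deliver 1→2: n2:lead/b8/[p]
after 12 — deliver 0→2: ·
after 13 — deliver 0→1: ·
after 14 — deliver 1→2: ·
after 15 — propose(1,'x'): ·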